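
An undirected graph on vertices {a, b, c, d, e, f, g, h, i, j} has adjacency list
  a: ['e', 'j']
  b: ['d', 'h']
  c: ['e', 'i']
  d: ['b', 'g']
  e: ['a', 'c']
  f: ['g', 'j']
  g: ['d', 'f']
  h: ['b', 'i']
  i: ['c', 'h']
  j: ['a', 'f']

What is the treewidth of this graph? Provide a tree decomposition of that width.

Treewidth 2.
One optimal decomposition is:
Bags: B1 = {b, d, h}  B2 = {d, h, i}  B3 = {c, d, i}  B4 = {c, d, e}  B5 = {a, d, e}  B6 = {a, d, j}  B7 = {d, f, j}  B8 = {d, f, g}
Tree: B1–B2, B2–B3, B3–B4, B4–B5, B5–B6, B6–B7, B7–B8

Every bag has size at most 3, so the width is 3 − 1 = 2 and tw(G) ≤ 2. Since d–b–h–i–c–e–a–j–f–g–d is a cycle in G, G is not acyclic. Forests are exactly the graphs of treewidth ≤ 1, so tw(G) ≥ 2. The upper and lower bounds meet at 2, so that is the treewidth.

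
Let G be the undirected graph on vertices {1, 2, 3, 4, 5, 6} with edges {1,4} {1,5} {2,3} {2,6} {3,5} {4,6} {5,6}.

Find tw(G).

A width-2 tree decomposition is:
Bags: B1 = {1, 4, 5}  B2 = {4, 5, 6}  B3 = {3, 5, 6}  B4 = {2, 3, 6}
Tree: B1–B2, B2–B3, B3–B4
Every bag has size at most 3, so the width is 3 − 1 = 2 and tw(G) ≤ 2. Since 1–4–6–5–1 is a cycle in G, G is not acyclic. Forests are exactly the graphs of treewidth ≤ 1, so tw(G) ≥ 2. The upper and lower bounds meet at 2, so that is the treewidth.

2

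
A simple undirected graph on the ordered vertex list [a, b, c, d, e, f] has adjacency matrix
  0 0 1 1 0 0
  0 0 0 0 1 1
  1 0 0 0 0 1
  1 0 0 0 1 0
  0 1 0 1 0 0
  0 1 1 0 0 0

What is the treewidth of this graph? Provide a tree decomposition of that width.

The largest bag has 3 vertices, giving width 2; this decomposition certifies tw(G) ≤ 2. The edges e–d–a–c–f–b–e form a cycle, so G is not a tree and its treewidth is at least 2. Combining the bounds, tw(G) = 2.

Treewidth 2.
One such decomposition:
Bags: B1 = {a, d, e}  B2 = {a, c, e}  B3 = {c, e, f}  B4 = {b, e, f}
Tree: B1–B2, B2–B3, B3–B4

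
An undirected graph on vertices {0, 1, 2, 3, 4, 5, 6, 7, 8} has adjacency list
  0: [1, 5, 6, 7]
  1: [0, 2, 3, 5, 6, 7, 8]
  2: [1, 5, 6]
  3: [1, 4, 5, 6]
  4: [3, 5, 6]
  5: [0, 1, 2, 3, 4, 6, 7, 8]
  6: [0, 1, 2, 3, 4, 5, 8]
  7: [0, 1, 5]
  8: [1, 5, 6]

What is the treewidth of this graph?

A width-3 tree decomposition is:
Bags: B1 = {0, 1, 5, 6}  B2 = {1, 3, 5, 6}  B3 = {1, 2, 5, 6}  B4 = {3, 4, 5, 6}  B5 = {1, 5, 6, 8}  B6 = {0, 1, 5, 7}
Tree: B1–B2, B1–B3, B2–B4, B2–B5, B1–B6
Every bag has size at most 4, so the width is 4 − 1 = 3 and tw(G) ≤ 3. Conversely, {0, 1, 5, 6} is a clique of size 4, and the vertices of any clique must share a bag in every tree decomposition; so some bag has ≥ 4 vertices and tw(G) ≥ 3. Hence tw(G) = 3 exactly.

3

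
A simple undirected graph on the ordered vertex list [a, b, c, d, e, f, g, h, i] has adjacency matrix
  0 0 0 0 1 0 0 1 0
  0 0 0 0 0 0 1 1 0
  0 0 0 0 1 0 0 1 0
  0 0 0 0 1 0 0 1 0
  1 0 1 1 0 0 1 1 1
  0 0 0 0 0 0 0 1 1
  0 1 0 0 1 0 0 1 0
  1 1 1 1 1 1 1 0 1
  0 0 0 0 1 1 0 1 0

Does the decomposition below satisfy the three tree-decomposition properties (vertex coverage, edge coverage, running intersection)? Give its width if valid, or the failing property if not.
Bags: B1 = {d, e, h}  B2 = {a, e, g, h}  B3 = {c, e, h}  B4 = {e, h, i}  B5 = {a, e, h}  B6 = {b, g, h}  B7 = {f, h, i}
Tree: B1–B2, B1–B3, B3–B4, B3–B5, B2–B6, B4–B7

No — bags containing vertex a are not connected in the tree.

A tree decomposition must satisfy three properties: every vertex lies in some bag; for every edge, both endpoints lie together in some bag; and for every vertex, the bags containing it form a connected subtree. Here bags containing vertex a are not connected in the tree, so the decomposition is invalid.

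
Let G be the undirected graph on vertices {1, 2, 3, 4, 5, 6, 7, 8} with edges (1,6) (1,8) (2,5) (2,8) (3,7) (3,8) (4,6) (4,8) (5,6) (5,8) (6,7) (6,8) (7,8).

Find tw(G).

2

A width-2 tree decomposition is:
Bags: B1 = {1, 6, 8}  B2 = {6, 7, 8}  B3 = {3, 7, 8}  B4 = {5, 6, 8}  B5 = {4, 6, 8}  B6 = {2, 5, 8}
Tree: B1–B2, B2–B3, B2–B4, B4–B5, B4–B6
Each bag holds 3 vertices, so the decomposition has width 2, which upper-bounds the treewidth. Conversely, {2, 5, 8} is a clique of size 3, and the vertices of any clique must share a bag in every tree decomposition; so some bag has ≥ 3 vertices and tw(G) ≥ 2. Hence tw(G) = 2 exactly.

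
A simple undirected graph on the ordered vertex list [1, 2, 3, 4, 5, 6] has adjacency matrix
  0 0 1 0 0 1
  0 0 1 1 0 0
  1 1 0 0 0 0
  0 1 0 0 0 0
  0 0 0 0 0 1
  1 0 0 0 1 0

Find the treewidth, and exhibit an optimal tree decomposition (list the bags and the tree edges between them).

Treewidth 1.
One optimal decomposition is:
Bags: B1 = {5, 6}  B2 = {1, 6}  B3 = {1, 3}  B4 = {2, 3}  B5 = {2, 4}
Tree: B1–B2, B2–B3, B3–B4, B4–B5

Each bag holds 2 vertices, so the decomposition has width 1, which upper-bounds the treewidth. Any graph with an edge has treewidth ≥ 1, and G has the edge 5–6. The upper and lower bounds meet at 1, so that is the treewidth.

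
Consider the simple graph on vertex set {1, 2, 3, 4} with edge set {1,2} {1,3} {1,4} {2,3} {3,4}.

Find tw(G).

2

A width-2 tree decomposition is:
Bags: B1 = {1, 3, 4}  B2 = {1, 2, 3}
Tree: B1–B2
Every bag has size at most 3, so the width is 3 − 1 = 2 and tw(G) ≤ 2. On the other hand G contains the 3-clique {1, 2, 3}. A clique must lie in a single bag of any decomposition, so no decomposition can have width below 2. The upper and lower bounds meet at 2, so that is the treewidth.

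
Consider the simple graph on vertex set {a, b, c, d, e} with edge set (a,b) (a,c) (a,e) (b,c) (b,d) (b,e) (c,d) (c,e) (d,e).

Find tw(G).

3

A width-3 tree decomposition is:
Bags: B1 = {b, c, d, e}  B2 = {a, b, c, e}
Tree: B1–B2
Each bag holds 4 vertices, so the decomposition has width 3, which upper-bounds the treewidth. For the lower bound, the 4 vertices {b, c, d, e} are pairwise adjacent, and any tree decomposition puts a clique entirely inside one bag — forcing width ≥ 3. Combining the bounds, tw(G) = 3.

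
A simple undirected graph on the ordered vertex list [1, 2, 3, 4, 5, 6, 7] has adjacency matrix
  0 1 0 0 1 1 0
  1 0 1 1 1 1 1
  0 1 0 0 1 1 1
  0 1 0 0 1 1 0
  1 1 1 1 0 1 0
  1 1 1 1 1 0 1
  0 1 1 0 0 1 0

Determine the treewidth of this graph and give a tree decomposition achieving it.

Treewidth 3.
One such decomposition:
Bags: B1 = {2, 4, 5, 6}  B2 = {2, 3, 5, 6}  B3 = {2, 3, 6, 7}  B4 = {1, 2, 5, 6}
Tree: B1–B2, B2–B3, B1–B4

Every bag has size at most 4, so the width is 4 − 1 = 3 and tw(G) ≤ 3. On the other hand G contains the 4-clique {1, 2, 5, 6}. A clique must lie in a single bag of any decomposition, so no decomposition can have width below 3. Combining the bounds, tw(G) = 3.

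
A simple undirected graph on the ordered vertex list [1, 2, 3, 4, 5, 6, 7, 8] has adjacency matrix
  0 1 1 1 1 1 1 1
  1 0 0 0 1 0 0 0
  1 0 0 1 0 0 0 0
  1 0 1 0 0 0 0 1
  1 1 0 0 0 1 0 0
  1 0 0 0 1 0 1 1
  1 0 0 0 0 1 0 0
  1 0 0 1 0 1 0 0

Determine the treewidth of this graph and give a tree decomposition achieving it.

Treewidth 2.
One optimal decomposition is:
Bags: B1 = {1, 6, 8}  B2 = {1, 5, 6}  B3 = {1, 2, 5}  B4 = {1, 4, 8}  B5 = {1, 6, 7}  B6 = {1, 3, 4}
Tree: B1–B2, B2–B3, B1–B4, B1–B5, B4–B6

Each bag holds 3 vertices, so the decomposition has width 2, which upper-bounds the treewidth. Conversely, {1, 2, 5} is a clique of size 3, and the vertices of any clique must share a bag in every tree decomposition; so some bag has ≥ 3 vertices and tw(G) ≥ 2. The upper and lower bounds meet at 2, so that is the treewidth.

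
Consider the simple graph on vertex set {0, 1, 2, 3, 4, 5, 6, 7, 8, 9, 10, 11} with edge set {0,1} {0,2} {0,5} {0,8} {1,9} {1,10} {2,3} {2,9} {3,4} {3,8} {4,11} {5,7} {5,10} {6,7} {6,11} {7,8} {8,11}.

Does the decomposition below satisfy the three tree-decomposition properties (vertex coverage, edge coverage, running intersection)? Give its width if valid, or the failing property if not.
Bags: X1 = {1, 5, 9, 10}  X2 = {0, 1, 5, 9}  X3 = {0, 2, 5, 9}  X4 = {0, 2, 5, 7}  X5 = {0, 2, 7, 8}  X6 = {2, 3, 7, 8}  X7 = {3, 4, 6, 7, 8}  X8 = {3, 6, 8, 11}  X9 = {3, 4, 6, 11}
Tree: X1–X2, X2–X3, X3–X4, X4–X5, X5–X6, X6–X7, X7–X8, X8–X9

No — bags containing vertex 4 are not connected in the tree.

A tree decomposition must satisfy three properties: every vertex lies in some bag; for every edge, both endpoints lie together in some bag; and for every vertex, the bags containing it form a connected subtree. Here bags containing vertex 4 are not connected in the tree, so the decomposition is invalid.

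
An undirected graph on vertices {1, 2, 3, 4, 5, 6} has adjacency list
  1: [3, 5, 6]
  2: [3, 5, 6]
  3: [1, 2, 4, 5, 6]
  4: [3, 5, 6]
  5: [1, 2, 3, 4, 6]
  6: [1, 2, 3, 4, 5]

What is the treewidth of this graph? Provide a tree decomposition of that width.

The largest bag has 4 vertices, giving width 3; this decomposition certifies tw(G) ≤ 3. Conversely, {1, 3, 5, 6} is a clique of size 4, and the vertices of any clique must share a bag in every tree decomposition; so some bag has ≥ 4 vertices and tw(G) ≥ 3. The upper and lower bounds meet at 3, so that is the treewidth.

Treewidth 3.
One optimal decomposition is:
Bags: B1 = {1, 3, 5, 6}  B2 = {2, 3, 5, 6}  B3 = {3, 4, 5, 6}
Tree: B1–B2, B2–B3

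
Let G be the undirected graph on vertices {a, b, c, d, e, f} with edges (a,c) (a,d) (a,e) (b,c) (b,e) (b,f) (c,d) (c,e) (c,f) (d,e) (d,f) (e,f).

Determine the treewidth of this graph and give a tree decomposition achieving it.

Treewidth 3.
One such decomposition:
Bags: B1 = {b, c, e, f}  B2 = {c, d, e, f}  B3 = {a, c, d, e}
Tree: B1–B2, B2–B3

Every bag has size at most 4, so the width is 4 − 1 = 3 and tw(G) ≤ 3. For the lower bound, the 4 vertices {c, d, e, f} are pairwise adjacent, and any tree decomposition puts a clique entirely inside one bag — forcing width ≥ 3. The upper and lower bounds meet at 3, so that is the treewidth.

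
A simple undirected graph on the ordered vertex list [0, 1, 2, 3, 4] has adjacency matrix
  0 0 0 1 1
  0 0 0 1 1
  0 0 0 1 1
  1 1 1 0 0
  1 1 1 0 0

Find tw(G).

A width-2 tree decomposition is:
Bags: B1 = {0, 3, 4}  B2 = {1, 3, 4}  B3 = {2, 3, 4}
Tree: B1–B2, B2–B3
Every bag has size at most 3, so the width is 3 − 1 = 2 and tw(G) ≤ 2. Since 0–4–1–3–0 is a cycle in G, G is not acyclic. Forests are exactly the graphs of treewidth ≤ 1, so tw(G) ≥ 2. Combining the bounds, tw(G) = 2.

2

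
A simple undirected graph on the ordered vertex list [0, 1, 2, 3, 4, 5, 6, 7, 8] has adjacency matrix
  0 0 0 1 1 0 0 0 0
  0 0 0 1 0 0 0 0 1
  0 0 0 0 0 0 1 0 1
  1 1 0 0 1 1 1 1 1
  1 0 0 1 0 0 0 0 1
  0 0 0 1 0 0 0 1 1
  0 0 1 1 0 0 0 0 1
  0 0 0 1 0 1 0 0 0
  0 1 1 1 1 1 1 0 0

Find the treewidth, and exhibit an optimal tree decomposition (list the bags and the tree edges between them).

The largest bag has 3 vertices, giving width 2; this decomposition certifies tw(G) ≤ 2. For the lower bound, the 3 vertices {2, 6, 8} are pairwise adjacent, and any tree decomposition puts a clique entirely inside one bag — forcing width ≥ 2. Therefore the treewidth is 2.

Treewidth 2.
One such decomposition:
Bags: B1 = {3, 5, 8}  B2 = {3, 5, 7}  B3 = {3, 4, 8}  B4 = {0, 3, 4}  B5 = {3, 6, 8}  B6 = {1, 3, 8}  B7 = {2, 6, 8}
Tree: B1–B2, B1–B3, B3–B4, B3–B5, B1–B6, B5–B7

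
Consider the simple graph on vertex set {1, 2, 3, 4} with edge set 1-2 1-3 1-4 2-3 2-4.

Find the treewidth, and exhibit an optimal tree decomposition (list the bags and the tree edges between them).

Every bag has size at most 3, so the width is 3 − 1 = 2 and tw(G) ≤ 2. For the lower bound, the 3 vertices {1, 2, 3} are pairwise adjacent, and any tree decomposition puts a clique entirely inside one bag — forcing width ≥ 2. Therefore the treewidth is 2.

Treewidth 2.
Bags: B1 = {1, 2, 4}  B2 = {1, 2, 3}
Tree: B1–B2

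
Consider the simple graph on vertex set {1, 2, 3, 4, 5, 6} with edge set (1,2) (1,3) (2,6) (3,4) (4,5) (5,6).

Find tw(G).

A width-2 tree decomposition is:
Bags: B1 = {4, 5, 6}  B2 = {3, 4, 6}  B3 = {1, 3, 6}  B4 = {1, 2, 6}
Tree: B1–B2, B2–B3, B3–B4
Each bag holds 3 vertices, so the decomposition has width 2, which upper-bounds the treewidth. The edges 6–5–4–3–1–2–6 form a cycle, so G is not a tree and its treewidth is at least 2. Combining the bounds, tw(G) = 2.

2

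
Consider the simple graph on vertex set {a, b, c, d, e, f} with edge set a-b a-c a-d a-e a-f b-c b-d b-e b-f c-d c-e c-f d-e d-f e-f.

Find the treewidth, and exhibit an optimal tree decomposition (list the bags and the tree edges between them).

Treewidth 5.
One optimal decomposition is:
Bags: B1 = {a, b, c, d, e, f}
Tree: (single bag)

With just one bag of size 6, the width is 6 − 1 = 5, so tw(G) ≤ 5. For the lower bound, the 6 vertices {a, b, c, d, e, f} are pairwise adjacent, and any tree decomposition puts a clique entirely inside one bag — forcing width ≥ 5. The upper and lower bounds meet at 5, so that is the treewidth.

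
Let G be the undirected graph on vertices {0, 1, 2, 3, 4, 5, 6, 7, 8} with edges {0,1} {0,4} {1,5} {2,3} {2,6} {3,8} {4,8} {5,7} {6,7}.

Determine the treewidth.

A width-2 tree decomposition is:
Bags: B1 = {2, 3, 8}  B2 = {2, 6, 8}  B3 = {6, 7, 8}  B4 = {5, 7, 8}  B5 = {1, 5, 8}  B6 = {0, 1, 8}  B7 = {0, 4, 8}
Tree: B1–B2, B2–B3, B3–B4, B4–B5, B5–B6, B6–B7
The largest bag has 3 vertices, giving width 2; this decomposition certifies tw(G) ≤ 2. For the lower bound, G contains the cycle 8–3–2–6–7–5–1–0–4–8, so G is not a forest; only forests have treewidth ≤ 1, hence tw(G) ≥ 2. Hence tw(G) = 2 exactly.

2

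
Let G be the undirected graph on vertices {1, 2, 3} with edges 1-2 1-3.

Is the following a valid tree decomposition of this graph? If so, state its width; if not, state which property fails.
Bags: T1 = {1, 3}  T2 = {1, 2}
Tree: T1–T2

Every vertex of G appears in some bag (union = {1, 2, 3}); every edge is covered by a bag; and for each vertex v the set of bags containing v is connected in the bag tree. The decomposition is therefore valid. The largest bag has 2 vertices, so the width is 1.

Yes; width 1.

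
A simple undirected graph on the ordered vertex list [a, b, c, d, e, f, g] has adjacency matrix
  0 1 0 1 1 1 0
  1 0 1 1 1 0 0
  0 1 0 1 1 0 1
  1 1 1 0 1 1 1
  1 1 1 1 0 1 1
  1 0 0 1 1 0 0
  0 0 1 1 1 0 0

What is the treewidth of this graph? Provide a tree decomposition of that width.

Treewidth 3.
One optimal decomposition is:
Bags: B1 = {b, c, d, e}  B2 = {a, b, d, e}  B3 = {a, d, e, f}  B4 = {c, d, e, g}
Tree: B1–B2, B2–B3, B1–B4

Every bag has size at most 4, so the width is 4 − 1 = 3 and tw(G) ≤ 3. On the other hand G contains the 4-clique {c, d, e, g}. A clique must lie in a single bag of any decomposition, so no decomposition can have width below 3. Combining the bounds, tw(G) = 3.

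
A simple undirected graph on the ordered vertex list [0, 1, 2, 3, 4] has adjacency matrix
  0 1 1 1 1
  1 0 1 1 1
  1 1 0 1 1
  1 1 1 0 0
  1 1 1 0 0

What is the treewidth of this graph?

3

A width-3 tree decomposition is:
Bags: B1 = {0, 1, 2, 3}  B2 = {0, 1, 2, 4}
Tree: B1–B2
Each bag holds 4 vertices, so the decomposition has width 3, which upper-bounds the treewidth. Conversely, {0, 1, 2, 3} is a clique of size 4, and the vertices of any clique must share a bag in every tree decomposition; so some bag has ≥ 4 vertices and tw(G) ≥ 3. The upper and lower bounds meet at 3, so that is the treewidth.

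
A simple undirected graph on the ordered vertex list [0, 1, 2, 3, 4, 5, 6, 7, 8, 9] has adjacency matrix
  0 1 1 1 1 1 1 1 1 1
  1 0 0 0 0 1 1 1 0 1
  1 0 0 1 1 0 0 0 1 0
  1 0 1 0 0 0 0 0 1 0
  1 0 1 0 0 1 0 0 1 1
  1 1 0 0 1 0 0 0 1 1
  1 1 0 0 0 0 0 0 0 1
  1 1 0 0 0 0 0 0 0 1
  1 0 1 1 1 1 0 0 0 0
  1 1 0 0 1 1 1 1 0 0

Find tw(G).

A width-3 tree decomposition is:
Bags: B1 = {0, 2, 4, 8}  B2 = {0, 4, 5, 8}  B3 = {0, 4, 5, 9}  B4 = {0, 1, 5, 9}  B5 = {0, 1, 6, 9}  B6 = {0, 1, 7, 9}  B7 = {0, 2, 3, 8}
Tree: B1–B2, B2–B3, B3–B4, B4–B5, B5–B6, B1–B7
Each bag holds 4 vertices, so the decomposition has width 3, which upper-bounds the treewidth. On the other hand G contains the 4-clique {0, 2, 3, 8}. A clique must lie in a single bag of any decomposition, so no decomposition can have width below 3. Therefore the treewidth is 3.

3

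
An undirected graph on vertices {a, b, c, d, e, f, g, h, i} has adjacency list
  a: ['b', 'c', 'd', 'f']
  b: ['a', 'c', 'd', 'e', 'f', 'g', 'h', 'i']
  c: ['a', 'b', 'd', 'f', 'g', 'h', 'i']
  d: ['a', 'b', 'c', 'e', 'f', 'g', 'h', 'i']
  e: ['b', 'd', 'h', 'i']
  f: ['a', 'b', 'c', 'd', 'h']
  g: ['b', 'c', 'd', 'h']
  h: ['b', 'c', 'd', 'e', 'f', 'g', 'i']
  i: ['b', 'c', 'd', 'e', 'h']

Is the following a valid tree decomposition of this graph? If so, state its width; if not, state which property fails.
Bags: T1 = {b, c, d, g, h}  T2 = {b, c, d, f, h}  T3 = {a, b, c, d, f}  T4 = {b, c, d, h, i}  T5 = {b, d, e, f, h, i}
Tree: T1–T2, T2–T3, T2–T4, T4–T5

No — bags containing vertex f are not connected in the tree.

A tree decomposition must satisfy three properties: every vertex lies in some bag; for every edge, both endpoints lie together in some bag; and for every vertex, the bags containing it form a connected subtree. Here bags containing vertex f are not connected in the tree, so the decomposition is invalid.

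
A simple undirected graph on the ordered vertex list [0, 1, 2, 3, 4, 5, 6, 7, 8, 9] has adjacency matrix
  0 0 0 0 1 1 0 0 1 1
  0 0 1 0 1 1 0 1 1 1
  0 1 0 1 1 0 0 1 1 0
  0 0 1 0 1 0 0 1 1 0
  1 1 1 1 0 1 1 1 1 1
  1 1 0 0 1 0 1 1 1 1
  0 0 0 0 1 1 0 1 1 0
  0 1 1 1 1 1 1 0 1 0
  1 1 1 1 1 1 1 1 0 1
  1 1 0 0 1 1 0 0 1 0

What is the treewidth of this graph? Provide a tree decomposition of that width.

Every bag has size at most 5, so the width is 5 − 1 = 4 and tw(G) ≤ 4. On the other hand G contains the 5-clique {1, 2, 4, 7, 8}. A clique must lie in a single bag of any decomposition, so no decomposition can have width below 4. Hence tw(G) = 4 exactly.

Treewidth 4.
Bags: B1 = {1, 4, 5, 7, 8}  B2 = {1, 2, 4, 7, 8}  B3 = {2, 3, 4, 7, 8}  B4 = {1, 4, 5, 8, 9}  B5 = {0, 4, 5, 8, 9}  B6 = {4, 5, 6, 7, 8}
Tree: B1–B2, B2–B3, B1–B4, B4–B5, B1–B6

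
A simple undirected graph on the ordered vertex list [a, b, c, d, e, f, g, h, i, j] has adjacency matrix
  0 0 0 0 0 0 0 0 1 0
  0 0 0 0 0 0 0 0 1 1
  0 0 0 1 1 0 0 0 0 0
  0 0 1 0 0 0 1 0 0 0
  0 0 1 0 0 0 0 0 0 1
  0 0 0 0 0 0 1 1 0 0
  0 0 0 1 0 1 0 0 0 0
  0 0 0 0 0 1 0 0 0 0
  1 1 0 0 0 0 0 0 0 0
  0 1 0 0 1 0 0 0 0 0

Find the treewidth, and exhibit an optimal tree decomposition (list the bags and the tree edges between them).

Treewidth 1.
One optimal decomposition is:
Bags: B1 = {a, i}  B2 = {b, i}  B3 = {b, j}  B4 = {e, j}  B5 = {c, e}  B6 = {c, d}  B7 = {d, g}  B8 = {f, g}  B9 = {f, h}
Tree: B1–B2, B2–B3, B3–B4, B4–B5, B5–B6, B6–B7, B7–B8, B8–B9

Each bag holds 2 vertices, so the decomposition has width 1, which upper-bounds the treewidth. Any graph with an edge has treewidth ≥ 1, and G has the edge a–i. Therefore the treewidth is 1.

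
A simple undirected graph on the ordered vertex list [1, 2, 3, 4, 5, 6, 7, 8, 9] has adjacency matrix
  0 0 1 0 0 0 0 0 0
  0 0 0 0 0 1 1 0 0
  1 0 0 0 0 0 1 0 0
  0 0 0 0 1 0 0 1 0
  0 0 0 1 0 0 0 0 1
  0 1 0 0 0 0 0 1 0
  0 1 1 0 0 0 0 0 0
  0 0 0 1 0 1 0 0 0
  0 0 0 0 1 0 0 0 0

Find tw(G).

A width-1 tree decomposition is:
Bags: B1 = {1, 3}  B2 = {3, 7}  B3 = {2, 7}  B4 = {2, 6}  B5 = {6, 8}  B6 = {4, 8}  B7 = {4, 5}  B8 = {5, 9}
Tree: B1–B2, B2–B3, B3–B4, B4–B5, B5–B6, B6–B7, B7–B8
The largest bag has 2 vertices, giving width 1; this decomposition certifies tw(G) ≤ 1. Since G has at least one edge (e.g. 1–3), it is not an edgeless graph, so tw(G) ≥ 1. Hence tw(G) = 1 exactly.

1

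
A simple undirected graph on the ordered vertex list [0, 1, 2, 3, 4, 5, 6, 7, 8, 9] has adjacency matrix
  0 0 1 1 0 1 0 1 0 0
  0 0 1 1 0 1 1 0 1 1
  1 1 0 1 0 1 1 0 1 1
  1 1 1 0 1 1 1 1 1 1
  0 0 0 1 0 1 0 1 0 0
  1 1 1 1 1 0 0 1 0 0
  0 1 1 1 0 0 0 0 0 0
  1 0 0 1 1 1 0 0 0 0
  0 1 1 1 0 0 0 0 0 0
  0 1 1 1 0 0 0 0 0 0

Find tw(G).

3

A width-3 tree decomposition is:
Bags: B1 = {0, 3, 5, 7}  B2 = {0, 2, 3, 5}  B3 = {1, 2, 3, 5}  B4 = {1, 2, 3, 6}  B5 = {1, 2, 3, 9}  B6 = {3, 4, 5, 7}  B7 = {1, 2, 3, 8}
Tree: B1–B2, B2–B3, B3–B4, B4–B5, B1–B6, B3–B7
Each bag holds 4 vertices, so the decomposition has width 3, which upper-bounds the treewidth. For the lower bound, the 4 vertices {0, 2, 3, 5} are pairwise adjacent, and any tree decomposition puts a clique entirely inside one bag — forcing width ≥ 3. The upper and lower bounds meet at 3, so that is the treewidth.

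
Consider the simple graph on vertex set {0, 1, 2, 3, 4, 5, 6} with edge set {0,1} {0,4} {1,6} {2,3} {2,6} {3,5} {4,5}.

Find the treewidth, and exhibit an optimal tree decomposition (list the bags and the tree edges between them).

Treewidth 2.
One such decomposition:
Bags: B1 = {2, 3, 5}  B2 = {2, 4, 5}  B3 = {0, 2, 4}  B4 = {0, 1, 2}  B5 = {1, 2, 6}
Tree: B1–B2, B2–B3, B3–B4, B4–B5

Each bag holds 3 vertices, so the decomposition has width 2, which upper-bounds the treewidth. The edges 2–3–5–4–0–1–6–2 form a cycle, so G is not a tree and its treewidth is at least 2. Therefore the treewidth is 2.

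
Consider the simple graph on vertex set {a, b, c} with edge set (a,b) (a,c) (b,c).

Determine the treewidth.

2

A width-2 tree decomposition is:
Bags: B1 = {a, b, c}
Tree: (single bag)
With just one bag of size 3, the width is 3 − 1 = 2, so tw(G) ≤ 2. For the lower bound, the 3 vertices {a, b, c} are pairwise adjacent, and any tree decomposition puts a clique entirely inside one bag — forcing width ≥ 2. Hence tw(G) = 2 exactly.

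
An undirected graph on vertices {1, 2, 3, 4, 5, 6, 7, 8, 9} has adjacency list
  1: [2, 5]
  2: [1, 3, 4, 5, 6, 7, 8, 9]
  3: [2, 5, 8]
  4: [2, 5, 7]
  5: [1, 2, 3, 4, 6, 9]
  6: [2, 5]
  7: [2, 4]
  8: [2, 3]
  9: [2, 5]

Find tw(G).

2

A width-2 tree decomposition is:
Bags: B1 = {2, 3, 5}  B2 = {2, 4, 5}  B3 = {1, 2, 5}  B4 = {2, 5, 6}  B5 = {2, 3, 8}  B6 = {2, 5, 9}  B7 = {2, 4, 7}
Tree: B1–B2, B1–B3, B1–B4, B1–B5, B4–B6, B2–B7
The largest bag has 3 vertices, giving width 2; this decomposition certifies tw(G) ≤ 2. On the other hand G contains the 3-clique {2, 3, 8}. A clique must lie in a single bag of any decomposition, so no decomposition can have width below 2. The upper and lower bounds meet at 2, so that is the treewidth.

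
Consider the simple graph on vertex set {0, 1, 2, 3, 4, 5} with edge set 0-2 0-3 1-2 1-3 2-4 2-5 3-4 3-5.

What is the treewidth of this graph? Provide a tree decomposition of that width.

Treewidth 2.
One optimal decomposition is:
Bags: B1 = {2, 3, 4}  B2 = {1, 2, 3}  B3 = {0, 2, 3}  B4 = {2, 3, 5}
Tree: B1–B2, B2–B3, B3–B4

Every bag has size at most 3, so the width is 3 − 1 = 2 and tw(G) ≤ 2. Since 2–4–3–1–2 is a cycle in G, G is not acyclic. Forests are exactly the graphs of treewidth ≤ 1, so tw(G) ≥ 2. The upper and lower bounds meet at 2, so that is the treewidth.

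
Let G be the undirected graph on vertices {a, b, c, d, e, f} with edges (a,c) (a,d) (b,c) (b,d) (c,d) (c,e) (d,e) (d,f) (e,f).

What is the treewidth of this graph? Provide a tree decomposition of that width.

Every bag has size at most 3, so the width is 3 − 1 = 2 and tw(G) ≤ 2. Conversely, {c, d, e} is a clique of size 3, and the vertices of any clique must share a bag in every tree decomposition; so some bag has ≥ 3 vertices and tw(G) ≥ 2. Hence tw(G) = 2 exactly.

Treewidth 2.
Bags: B1 = {a, c, d}  B2 = {b, c, d}  B3 = {c, d, e}  B4 = {d, e, f}
Tree: B1–B2, B2–B3, B3–B4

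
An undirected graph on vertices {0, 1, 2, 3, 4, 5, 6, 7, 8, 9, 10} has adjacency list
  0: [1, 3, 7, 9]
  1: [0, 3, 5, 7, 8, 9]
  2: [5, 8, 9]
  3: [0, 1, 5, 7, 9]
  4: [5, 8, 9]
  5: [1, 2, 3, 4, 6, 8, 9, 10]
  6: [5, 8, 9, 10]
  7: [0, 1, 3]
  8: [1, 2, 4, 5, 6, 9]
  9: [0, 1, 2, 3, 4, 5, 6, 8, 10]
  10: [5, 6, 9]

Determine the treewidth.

A width-3 tree decomposition is:
Bags: B1 = {1, 5, 8, 9}  B2 = {2, 5, 8, 9}  B3 = {1, 3, 5, 9}  B4 = {5, 6, 8, 9}  B5 = {0, 1, 3, 9}  B6 = {5, 6, 9, 10}  B7 = {0, 1, 3, 7}  B8 = {4, 5, 8, 9}
Tree: B1–B2, B1–B3, B2–B4, B3–B5, B4–B6, B5–B7, B4–B8
Each bag holds 4 vertices, so the decomposition has width 3, which upper-bounds the treewidth. On the other hand G contains the 4-clique {0, 1, 3, 9}. A clique must lie in a single bag of any decomposition, so no decomposition can have width below 3. Hence tw(G) = 3 exactly.

3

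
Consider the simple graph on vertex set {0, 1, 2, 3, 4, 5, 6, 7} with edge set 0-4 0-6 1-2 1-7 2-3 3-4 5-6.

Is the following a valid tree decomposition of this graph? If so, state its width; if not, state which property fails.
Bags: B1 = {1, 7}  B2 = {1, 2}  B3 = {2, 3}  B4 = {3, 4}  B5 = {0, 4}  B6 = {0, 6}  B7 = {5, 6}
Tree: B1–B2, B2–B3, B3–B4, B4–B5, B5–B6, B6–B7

Every vertex of G appears in some bag (union = {0, 1, 2, 3, 4, 5, 6, 7}); every edge is covered by a bag; and for each vertex v the set of bags containing v is connected in the bag tree. The decomposition is therefore valid. The largest bag has 2 vertices, so the width is 1.

Yes; width 1.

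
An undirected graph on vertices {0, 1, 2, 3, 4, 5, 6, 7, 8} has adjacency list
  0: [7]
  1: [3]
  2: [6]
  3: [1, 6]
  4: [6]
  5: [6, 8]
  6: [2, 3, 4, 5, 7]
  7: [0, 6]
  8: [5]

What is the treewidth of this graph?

1

A width-1 tree decomposition is:
Bags: B1 = {6, 7}  B2 = {3, 6}  B3 = {4, 6}  B4 = {1, 3}  B5 = {2, 6}  B6 = {5, 6}  B7 = {0, 7}  B8 = {5, 8}
Tree: B1–B2, B1–B3, B2–B4, B1–B5, B2–B6, B1–B7, B6–B8
The largest bag has 2 vertices, giving width 1; this decomposition certifies tw(G) ≤ 1. G has an edge, so its treewidth is at least 1. Hence tw(G) = 1 exactly.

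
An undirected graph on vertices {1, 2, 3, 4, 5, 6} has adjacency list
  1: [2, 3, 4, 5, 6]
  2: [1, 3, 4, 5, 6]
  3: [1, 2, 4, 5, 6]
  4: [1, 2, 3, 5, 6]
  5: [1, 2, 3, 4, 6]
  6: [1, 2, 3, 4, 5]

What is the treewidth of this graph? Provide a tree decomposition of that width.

Treewidth 5.
One optimal decomposition is:
Bags: B1 = {1, 2, 3, 4, 5, 6}
Tree: (single bag)

A single bag containing all 6 vertices is trivially a valid decomposition of width 5. Conversely, {1, 2, 3, 4, 5, 6} is a clique of size 6, and the vertices of any clique must share a bag in every tree decomposition; so some bag has ≥ 6 vertices and tw(G) ≥ 5. Combining the bounds, tw(G) = 5.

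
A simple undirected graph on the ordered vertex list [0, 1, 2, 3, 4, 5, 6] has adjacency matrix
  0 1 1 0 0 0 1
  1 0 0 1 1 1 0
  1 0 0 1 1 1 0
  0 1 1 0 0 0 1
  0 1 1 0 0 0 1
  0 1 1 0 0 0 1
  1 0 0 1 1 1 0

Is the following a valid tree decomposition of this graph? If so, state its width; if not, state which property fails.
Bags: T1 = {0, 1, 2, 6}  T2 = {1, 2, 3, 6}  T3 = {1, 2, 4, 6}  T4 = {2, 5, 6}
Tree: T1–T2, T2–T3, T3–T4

A tree decomposition must satisfy three properties: every vertex lies in some bag; for every edge, both endpoints lie together in some bag; and for every vertex, the bags containing it form a connected subtree. Here edge (1,5) lies in no bag, so the decomposition is invalid.

No — edge (1,5) lies in no bag.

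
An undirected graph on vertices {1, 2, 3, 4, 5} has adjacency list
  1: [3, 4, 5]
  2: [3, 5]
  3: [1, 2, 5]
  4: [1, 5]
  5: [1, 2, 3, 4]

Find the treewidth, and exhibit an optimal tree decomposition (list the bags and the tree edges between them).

Treewidth 2.
One such decomposition:
Bags: B1 = {2, 3, 5}  B2 = {1, 3, 5}  B3 = {1, 4, 5}
Tree: B1–B2, B2–B3

Every bag has size at most 3, so the width is 3 − 1 = 2 and tw(G) ≤ 2. For the lower bound, the 3 vertices {1, 3, 5} are pairwise adjacent, and any tree decomposition puts a clique entirely inside one bag — forcing width ≥ 2. Therefore the treewidth is 2.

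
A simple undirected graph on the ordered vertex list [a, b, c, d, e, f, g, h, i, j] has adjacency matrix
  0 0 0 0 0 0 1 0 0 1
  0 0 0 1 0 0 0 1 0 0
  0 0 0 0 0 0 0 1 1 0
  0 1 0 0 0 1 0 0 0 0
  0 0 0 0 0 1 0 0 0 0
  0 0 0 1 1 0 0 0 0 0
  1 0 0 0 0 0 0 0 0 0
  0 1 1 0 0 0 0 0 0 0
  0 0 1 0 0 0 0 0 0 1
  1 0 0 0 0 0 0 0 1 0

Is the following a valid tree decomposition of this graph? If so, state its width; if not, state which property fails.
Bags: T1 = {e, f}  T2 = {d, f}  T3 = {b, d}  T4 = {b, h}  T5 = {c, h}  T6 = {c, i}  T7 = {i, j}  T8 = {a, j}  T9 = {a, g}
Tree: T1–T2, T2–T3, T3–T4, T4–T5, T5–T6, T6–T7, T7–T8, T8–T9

Yes; width 1.

Checking the three conditions: (i) the bags cover all of {a, b, c, d, e, f, g, h, i, j}; (ii) for each edge, some bag contains both endpoints; (iii) the bags containing any fixed vertex form a subtree. All hold, so the decomposition is valid with width 2 − 1 = 1.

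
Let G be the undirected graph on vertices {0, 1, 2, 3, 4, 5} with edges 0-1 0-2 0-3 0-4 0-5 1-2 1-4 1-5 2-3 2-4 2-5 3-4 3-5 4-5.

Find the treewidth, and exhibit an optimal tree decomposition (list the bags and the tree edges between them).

Treewidth 4.
Bags: B1 = {0, 2, 3, 4, 5}  B2 = {0, 1, 2, 4, 5}
Tree: B1–B2

The largest bag has 5 vertices, giving width 4; this decomposition certifies tw(G) ≤ 4. Conversely, {0, 1, 2, 4, 5} is a clique of size 5, and the vertices of any clique must share a bag in every tree decomposition; so some bag has ≥ 5 vertices and tw(G) ≥ 4. Hence tw(G) = 4 exactly.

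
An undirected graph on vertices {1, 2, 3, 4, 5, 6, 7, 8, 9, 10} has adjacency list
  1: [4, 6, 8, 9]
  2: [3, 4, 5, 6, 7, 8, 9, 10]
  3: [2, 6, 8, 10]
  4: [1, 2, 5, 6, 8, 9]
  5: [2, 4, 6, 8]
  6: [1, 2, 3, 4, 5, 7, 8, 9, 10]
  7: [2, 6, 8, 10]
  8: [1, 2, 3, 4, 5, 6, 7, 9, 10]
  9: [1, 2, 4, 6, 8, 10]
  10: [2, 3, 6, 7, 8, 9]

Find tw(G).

A width-4 tree decomposition is:
Bags: B1 = {2, 6, 8, 9, 10}  B2 = {2, 3, 6, 8, 10}  B3 = {2, 4, 6, 8, 9}  B4 = {2, 6, 7, 8, 10}  B5 = {1, 4, 6, 8, 9}  B6 = {2, 4, 5, 6, 8}
Tree: B1–B2, B1–B3, B1–B4, B3–B5, B3–B6
Each bag holds 5 vertices, so the decomposition has width 4, which upper-bounds the treewidth. For the lower bound, the 5 vertices {1, 4, 6, 8, 9} are pairwise adjacent, and any tree decomposition puts a clique entirely inside one bag — forcing width ≥ 4. Combining the bounds, tw(G) = 4.

4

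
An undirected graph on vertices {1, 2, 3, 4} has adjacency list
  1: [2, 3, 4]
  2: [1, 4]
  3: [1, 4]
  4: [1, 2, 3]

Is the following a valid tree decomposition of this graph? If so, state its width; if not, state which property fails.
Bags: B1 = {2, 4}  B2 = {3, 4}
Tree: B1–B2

A tree decomposition must satisfy three properties: every vertex lies in some bag; for every edge, both endpoints lie together in some bag; and for every vertex, the bags containing it form a connected subtree. Here vertex 1 appears in no bag, so the decomposition is invalid.

No — vertex 1 appears in no bag.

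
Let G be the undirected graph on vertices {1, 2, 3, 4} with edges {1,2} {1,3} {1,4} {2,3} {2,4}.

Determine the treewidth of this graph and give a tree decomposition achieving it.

Each bag holds 3 vertices, so the decomposition has width 2, which upper-bounds the treewidth. On the other hand G contains the 3-clique {1, 2, 3}. A clique must lie in a single bag of any decomposition, so no decomposition can have width below 2. Therefore the treewidth is 2.

Treewidth 2.
One optimal decomposition is:
Bags: B1 = {1, 2, 3}  B2 = {1, 2, 4}
Tree: B1–B2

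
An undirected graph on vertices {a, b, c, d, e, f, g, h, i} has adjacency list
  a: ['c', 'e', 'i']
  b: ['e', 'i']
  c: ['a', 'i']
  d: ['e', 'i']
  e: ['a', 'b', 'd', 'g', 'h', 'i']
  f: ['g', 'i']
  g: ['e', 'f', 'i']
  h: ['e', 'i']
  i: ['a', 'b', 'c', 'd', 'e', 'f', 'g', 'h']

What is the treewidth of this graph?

2

A width-2 tree decomposition is:
Bags: B1 = {a, e, i}  B2 = {b, e, i}  B3 = {d, e, i}  B4 = {e, g, i}  B5 = {a, c, i}  B6 = {f, g, i}  B7 = {e, h, i}
Tree: B1–B2, B1–B3, B2–B4, B1–B5, B4–B6, B1–B7
The largest bag has 3 vertices, giving width 2; this decomposition certifies tw(G) ≤ 2. On the other hand G contains the 3-clique {d, e, i}. A clique must lie in a single bag of any decomposition, so no decomposition can have width below 2. Combining the bounds, tw(G) = 2.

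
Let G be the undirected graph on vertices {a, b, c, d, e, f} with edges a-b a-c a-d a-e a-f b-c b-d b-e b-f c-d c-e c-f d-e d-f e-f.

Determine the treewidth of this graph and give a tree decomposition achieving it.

Treewidth 5.
Bags: B1 = {a, b, c, d, e, f}
Tree: (single bag)

A single bag containing all 6 vertices is trivially a valid decomposition of width 5. For the lower bound, the 6 vertices {a, b, c, d, e, f} are pairwise adjacent, and any tree decomposition puts a clique entirely inside one bag — forcing width ≥ 5. Combining the bounds, tw(G) = 5.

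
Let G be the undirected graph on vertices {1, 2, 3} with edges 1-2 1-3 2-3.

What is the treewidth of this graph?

A width-2 tree decomposition is:
Bags: B1 = {1, 2, 3}
Tree: (single bag)
A single bag containing all 3 vertices is trivially a valid decomposition of width 2. Conversely, {1, 2, 3} is a clique of size 3, and the vertices of any clique must share a bag in every tree decomposition; so some bag has ≥ 3 vertices and tw(G) ≥ 2. Therefore the treewidth is 2.

2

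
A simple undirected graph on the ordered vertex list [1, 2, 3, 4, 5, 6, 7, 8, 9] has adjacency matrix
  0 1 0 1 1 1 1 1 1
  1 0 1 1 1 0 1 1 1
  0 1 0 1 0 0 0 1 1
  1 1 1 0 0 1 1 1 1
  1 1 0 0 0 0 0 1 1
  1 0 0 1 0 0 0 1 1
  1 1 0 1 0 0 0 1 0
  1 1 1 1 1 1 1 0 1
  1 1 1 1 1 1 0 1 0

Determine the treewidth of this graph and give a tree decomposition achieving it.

Each bag holds 5 vertices, so the decomposition has width 4, which upper-bounds the treewidth. Conversely, {1, 2, 4, 8, 9} is a clique of size 5, and the vertices of any clique must share a bag in every tree decomposition; so some bag has ≥ 5 vertices and tw(G) ≥ 4. Hence tw(G) = 4 exactly.

Treewidth 4.
One optimal decomposition is:
Bags: B1 = {2, 3, 4, 8, 9}  B2 = {1, 2, 4, 8, 9}  B3 = {1, 4, 6, 8, 9}  B4 = {1, 2, 4, 7, 8}  B5 = {1, 2, 5, 8, 9}
Tree: B1–B2, B2–B3, B2–B4, B2–B5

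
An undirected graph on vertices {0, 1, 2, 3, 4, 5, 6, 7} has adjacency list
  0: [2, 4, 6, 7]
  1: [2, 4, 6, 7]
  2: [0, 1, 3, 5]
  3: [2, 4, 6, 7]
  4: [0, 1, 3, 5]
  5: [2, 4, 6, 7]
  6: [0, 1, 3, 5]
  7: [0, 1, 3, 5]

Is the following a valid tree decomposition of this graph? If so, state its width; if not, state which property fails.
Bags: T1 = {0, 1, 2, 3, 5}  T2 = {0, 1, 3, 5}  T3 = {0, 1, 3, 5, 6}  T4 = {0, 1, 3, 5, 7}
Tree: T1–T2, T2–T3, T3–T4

A tree decomposition must satisfy three properties: every vertex lies in some bag; for every edge, both endpoints lie together in some bag; and for every vertex, the bags containing it form a connected subtree. Here vertex 4 appears in no bag, so the decomposition is invalid.

No — vertex 4 appears in no bag.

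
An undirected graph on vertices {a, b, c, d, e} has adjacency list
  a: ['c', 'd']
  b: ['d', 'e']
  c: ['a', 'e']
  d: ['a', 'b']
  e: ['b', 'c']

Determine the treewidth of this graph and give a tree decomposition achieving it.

Each bag holds 3 vertices, so the decomposition has width 2, which upper-bounds the treewidth. Since c–e–b–d–a–c is a cycle in G, G is not acyclic. Forests are exactly the graphs of treewidth ≤ 1, so tw(G) ≥ 2. Therefore the treewidth is 2.

Treewidth 2.
Bags: B1 = {b, c, e}  B2 = {b, c, d}  B3 = {a, c, d}
Tree: B1–B2, B2–B3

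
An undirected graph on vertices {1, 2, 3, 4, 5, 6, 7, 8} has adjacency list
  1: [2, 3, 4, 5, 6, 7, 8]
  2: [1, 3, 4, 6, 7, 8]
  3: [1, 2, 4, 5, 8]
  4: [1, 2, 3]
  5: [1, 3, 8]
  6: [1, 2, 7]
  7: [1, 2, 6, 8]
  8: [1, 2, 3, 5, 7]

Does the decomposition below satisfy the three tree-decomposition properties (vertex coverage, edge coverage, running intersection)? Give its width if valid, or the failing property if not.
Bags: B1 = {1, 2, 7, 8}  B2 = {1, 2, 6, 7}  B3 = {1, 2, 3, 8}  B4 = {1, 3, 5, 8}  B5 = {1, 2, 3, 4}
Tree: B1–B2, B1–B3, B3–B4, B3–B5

Yes; width 3.

Checking the three conditions: (i) the bags cover all of {1, 2, 3, 4, 5, 6, 7, 8}; (ii) for each edge, some bag contains both endpoints; (iii) the bags containing any fixed vertex form a subtree. All hold, so the decomposition is valid with width 4 − 1 = 3.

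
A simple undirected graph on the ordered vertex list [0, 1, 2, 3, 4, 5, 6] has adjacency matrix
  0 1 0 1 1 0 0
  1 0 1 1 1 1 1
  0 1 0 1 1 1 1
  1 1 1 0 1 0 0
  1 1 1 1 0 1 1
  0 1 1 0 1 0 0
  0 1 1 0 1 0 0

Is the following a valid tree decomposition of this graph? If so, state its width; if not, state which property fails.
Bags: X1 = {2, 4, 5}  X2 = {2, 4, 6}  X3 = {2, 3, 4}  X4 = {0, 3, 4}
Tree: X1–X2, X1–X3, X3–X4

No — vertex 1 appears in no bag.

A tree decomposition must satisfy three properties: every vertex lies in some bag; for every edge, both endpoints lie together in some bag; and for every vertex, the bags containing it form a connected subtree. Here vertex 1 appears in no bag, so the decomposition is invalid.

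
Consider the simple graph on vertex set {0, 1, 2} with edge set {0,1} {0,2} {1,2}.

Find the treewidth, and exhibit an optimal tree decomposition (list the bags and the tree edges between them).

A single bag containing all 3 vertices is trivially a valid decomposition of width 2. For the lower bound, the 3 vertices {0, 1, 2} are pairwise adjacent, and any tree decomposition puts a clique entirely inside one bag — forcing width ≥ 2. Combining the bounds, tw(G) = 2.

Treewidth 2.
Bags: B1 = {0, 1, 2}
Tree: (single bag)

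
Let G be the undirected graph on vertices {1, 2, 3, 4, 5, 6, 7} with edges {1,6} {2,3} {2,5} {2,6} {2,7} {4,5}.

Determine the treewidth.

A width-1 tree decomposition is:
Bags: B1 = {2, 6}  B2 = {2, 7}  B3 = {2, 3}  B4 = {2, 5}  B5 = {1, 6}  B6 = {4, 5}
Tree: B1–B2, B2–B3, B2–B4, B1–B5, B4–B6
Each bag holds 2 vertices, so the decomposition has width 1, which upper-bounds the treewidth. G has an edge, so its treewidth is at least 1. Combining the bounds, tw(G) = 1.

1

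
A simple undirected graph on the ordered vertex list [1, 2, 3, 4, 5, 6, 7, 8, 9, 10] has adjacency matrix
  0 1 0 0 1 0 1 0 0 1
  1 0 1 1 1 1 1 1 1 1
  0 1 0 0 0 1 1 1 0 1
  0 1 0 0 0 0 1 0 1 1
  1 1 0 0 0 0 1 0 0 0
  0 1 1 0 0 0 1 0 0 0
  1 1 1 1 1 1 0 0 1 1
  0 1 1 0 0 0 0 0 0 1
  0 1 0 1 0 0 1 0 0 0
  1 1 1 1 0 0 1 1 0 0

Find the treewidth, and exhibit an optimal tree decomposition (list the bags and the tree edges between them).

Treewidth 3.
One such decomposition:
Bags: B1 = {2, 4, 7, 10}  B2 = {1, 2, 7, 10}  B3 = {2, 3, 7, 10}  B4 = {2, 4, 7, 9}  B5 = {2, 3, 6, 7}  B6 = {2, 3, 8, 10}  B7 = {1, 2, 5, 7}
Tree: B1–B2, B1–B3, B1–B4, B3–B5, B3–B6, B2–B7

Every bag has size at most 4, so the width is 4 − 1 = 3 and tw(G) ≤ 3. For the lower bound, the 4 vertices {2, 3, 8, 10} are pairwise adjacent, and any tree decomposition puts a clique entirely inside one bag — forcing width ≥ 3. The upper and lower bounds meet at 3, so that is the treewidth.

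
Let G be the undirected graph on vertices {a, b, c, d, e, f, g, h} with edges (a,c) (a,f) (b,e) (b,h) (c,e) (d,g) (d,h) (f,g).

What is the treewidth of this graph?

A width-2 tree decomposition is:
Bags: B1 = {d, g, h}  B2 = {b, g, h}  B3 = {b, e, g}  B4 = {c, e, g}  B5 = {a, c, g}  B6 = {a, f, g}
Tree: B1–B2, B2–B3, B3–B4, B4–B5, B5–B6
The largest bag has 3 vertices, giving width 2; this decomposition certifies tw(G) ≤ 2. For the lower bound, G contains the cycle g–d–h–b–e–c–a–f–g, so G is not a forest; only forests have treewidth ≤ 1, hence tw(G) ≥ 2. Therefore the treewidth is 2.

2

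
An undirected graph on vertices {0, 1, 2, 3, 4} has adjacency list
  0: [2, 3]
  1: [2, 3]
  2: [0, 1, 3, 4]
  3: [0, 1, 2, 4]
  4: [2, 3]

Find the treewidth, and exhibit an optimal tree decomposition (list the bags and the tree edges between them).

Every bag has size at most 3, so the width is 3 − 1 = 2 and tw(G) ≤ 2. On the other hand G contains the 3-clique {0, 2, 3}. A clique must lie in a single bag of any decomposition, so no decomposition can have width below 2. Combining the bounds, tw(G) = 2.

Treewidth 2.
One optimal decomposition is:
Bags: B1 = {2, 3, 4}  B2 = {0, 2, 3}  B3 = {1, 2, 3}
Tree: B1–B2, B1–B3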